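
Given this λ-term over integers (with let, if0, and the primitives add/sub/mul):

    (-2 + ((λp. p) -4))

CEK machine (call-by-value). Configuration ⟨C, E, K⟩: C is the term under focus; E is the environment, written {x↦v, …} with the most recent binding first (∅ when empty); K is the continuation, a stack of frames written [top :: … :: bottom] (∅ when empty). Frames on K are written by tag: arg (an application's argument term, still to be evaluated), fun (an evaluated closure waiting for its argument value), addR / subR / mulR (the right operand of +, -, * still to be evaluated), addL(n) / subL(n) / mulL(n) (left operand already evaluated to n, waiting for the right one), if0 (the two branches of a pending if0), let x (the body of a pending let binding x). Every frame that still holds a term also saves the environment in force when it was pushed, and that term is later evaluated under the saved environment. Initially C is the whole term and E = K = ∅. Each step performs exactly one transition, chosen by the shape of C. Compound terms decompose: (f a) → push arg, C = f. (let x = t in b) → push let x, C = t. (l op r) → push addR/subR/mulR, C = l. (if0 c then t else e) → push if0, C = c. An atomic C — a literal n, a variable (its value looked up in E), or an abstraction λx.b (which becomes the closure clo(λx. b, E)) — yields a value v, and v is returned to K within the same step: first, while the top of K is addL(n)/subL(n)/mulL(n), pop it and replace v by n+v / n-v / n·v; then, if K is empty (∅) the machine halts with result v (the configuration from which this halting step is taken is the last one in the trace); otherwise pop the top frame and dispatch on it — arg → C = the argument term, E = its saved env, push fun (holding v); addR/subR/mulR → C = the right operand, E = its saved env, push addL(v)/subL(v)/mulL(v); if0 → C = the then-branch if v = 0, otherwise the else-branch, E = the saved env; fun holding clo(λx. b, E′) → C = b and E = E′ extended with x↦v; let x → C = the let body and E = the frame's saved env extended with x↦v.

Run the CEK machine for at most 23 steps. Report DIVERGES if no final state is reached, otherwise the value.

Answer: -6

Execution trace:
t=0: ⟨C=(-2 + ((λp. p) -4)); E=∅; K=∅⟩
t=1: ⟨C=-2; E=∅; K=[addR]⟩
t=2: ⟨C=((λp. p) -4); E=∅; K=[addL(-2)]⟩
t=3: ⟨C=(λp. p); E=∅; K=[arg :: addL(-2)]⟩
t=4: ⟨C=-4; E=∅; K=[fun :: addL(-2)]⟩
t=5: ⟨C=p; E={p↦-4}; K=[addL(-2)]⟩
→ final value -6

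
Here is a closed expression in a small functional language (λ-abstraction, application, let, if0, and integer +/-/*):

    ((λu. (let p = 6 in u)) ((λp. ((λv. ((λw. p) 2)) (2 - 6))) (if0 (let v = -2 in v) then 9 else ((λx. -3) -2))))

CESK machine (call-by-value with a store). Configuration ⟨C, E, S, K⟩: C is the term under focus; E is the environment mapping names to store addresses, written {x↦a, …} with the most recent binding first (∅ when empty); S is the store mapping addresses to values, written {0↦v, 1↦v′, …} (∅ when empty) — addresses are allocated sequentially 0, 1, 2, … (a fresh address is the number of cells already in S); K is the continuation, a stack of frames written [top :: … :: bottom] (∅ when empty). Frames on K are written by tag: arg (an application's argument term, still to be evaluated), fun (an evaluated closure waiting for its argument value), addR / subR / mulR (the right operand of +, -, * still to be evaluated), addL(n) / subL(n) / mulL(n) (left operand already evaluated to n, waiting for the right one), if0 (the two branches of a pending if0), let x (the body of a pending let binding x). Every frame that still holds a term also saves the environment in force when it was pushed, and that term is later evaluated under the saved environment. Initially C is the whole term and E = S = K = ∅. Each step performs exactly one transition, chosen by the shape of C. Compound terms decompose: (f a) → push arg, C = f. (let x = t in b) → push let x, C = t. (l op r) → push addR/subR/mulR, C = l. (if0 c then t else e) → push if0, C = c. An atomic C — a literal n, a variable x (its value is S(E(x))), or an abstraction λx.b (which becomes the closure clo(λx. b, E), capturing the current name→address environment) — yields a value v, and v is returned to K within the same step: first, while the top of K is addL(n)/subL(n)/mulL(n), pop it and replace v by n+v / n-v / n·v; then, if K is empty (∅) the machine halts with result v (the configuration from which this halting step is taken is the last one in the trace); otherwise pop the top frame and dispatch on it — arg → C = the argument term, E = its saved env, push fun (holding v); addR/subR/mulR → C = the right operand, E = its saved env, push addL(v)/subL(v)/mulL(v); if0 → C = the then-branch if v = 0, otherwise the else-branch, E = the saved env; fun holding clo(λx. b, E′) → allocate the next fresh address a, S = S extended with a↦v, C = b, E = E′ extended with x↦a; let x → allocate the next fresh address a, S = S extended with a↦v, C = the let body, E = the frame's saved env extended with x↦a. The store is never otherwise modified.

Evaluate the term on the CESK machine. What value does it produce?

Answer: -3

Execution trace:
0. [C=((λu. (let p = 6 in u)) ((λp. ((λv. ((λw. p) 2)) (2 - 6))) (if0 (let v = -2 in v) then 9 else ((λx. -3) -2)))) | E=∅ | S=∅ | K=∅]
1. [C=(λu. (let p = 6 in u)) | E=∅ | S=∅ | K=[arg]]
2. [C=((λp. ((λv. ((λw. p) 2)) (2 - 6))) (if0 (let v = -2 in v) then 9 else ((λx. -3) -2))) | E=∅ | S=∅ | K=[fun]]
3. [C=(λp. ((λv. ((λw. p) 2)) (2 - 6))) | E=∅ | S=∅ | K=[arg :: fun]]
4. [C=(if0 (let v = -2 in v) then 9 else ((λx. -3) -2)) | E=∅ | S=∅ | K=[fun :: fun]]
5. [C=(let v = -2 in v) | E=∅ | S=∅ | K=[if0 :: fun :: fun]]
6. [C=-2 | E=∅ | S=∅ | K=[let v :: if0 :: fun :: fun]]
7. [C=v | E={v↦0} | S={0↦-2} | K=[if0 :: fun :: fun]]
8. [C=((λx. -3) -2) | E=∅ | S={0↦-2} | K=[fun :: fun]]
9. [C=(λx. -3) | E=∅ | S={0↦-2} | K=[arg :: fun :: fun]]
10. [C=-2 | E=∅ | S={0↦-2} | K=[fun :: fun :: fun]]
11. [C=-3 | E={x↦1} | S={0↦-2, 1↦-2} | K=[fun :: fun]]
12. [C=((λv. ((λw. p) 2)) (2 - 6)) | E={p↦2} | S={0↦-2, 1↦-2, 2↦-3} | K=[fun]]
13. [C=(λv. ((λw. p) 2)) | E={p↦2} | S={0↦-2, 1↦-2, 2↦-3} | K=[arg :: fun]]
14. [C=(2 - 6) | E={p↦2} | S={0↦-2, 1↦-2, 2↦-3} | K=[fun :: fun]]
15. [C=2 | E={p↦2} | S={0↦-2, 1↦-2, 2↦-3} | K=[subR :: fun :: fun]]
16. [C=6 | E={p↦2} | S={0↦-2, 1↦-2, 2↦-3} | K=[subL(2) :: fun :: fun]]
17. [C=((λw. p) 2) | E={v↦3, p↦2} | S={0↦-2, 1↦-2, 2↦-3, 3↦-4} | K=[fun]]
18. [C=(λw. p) | E={v↦3, p↦2} | S={0↦-2, 1↦-2, 2↦-3, 3↦-4} | K=[arg :: fun]]
19. [C=2 | E={v↦3, p↦2} | S={0↦-2, 1↦-2, 2↦-3, 3↦-4} | K=[fun :: fun]]
20. [C=p | E={w↦4, v↦3, p↦2} | S={0↦-2, 1↦-2, 2↦-3, 3↦-4, 4↦2} | K=[fun]]
21. [C=(let p = 6 in u) | E={u↦5} | S={0↦-2, 1↦-2, 2↦-3, 3↦-4, 4↦2, 5↦-3} | K=∅]
22. [C=6 | E={u↦5} | S={0↦-2, 1↦-2, 2↦-3, 3↦-4, 4↦2, 5↦-3} | K=[let p]]
23. [C=u | E={p↦6, u↦5} | S={0↦-2, 1↦-2, 2↦-3, 3↦-4, 4↦2, 5↦-3, 6↦6} | K=∅]
→ final value -3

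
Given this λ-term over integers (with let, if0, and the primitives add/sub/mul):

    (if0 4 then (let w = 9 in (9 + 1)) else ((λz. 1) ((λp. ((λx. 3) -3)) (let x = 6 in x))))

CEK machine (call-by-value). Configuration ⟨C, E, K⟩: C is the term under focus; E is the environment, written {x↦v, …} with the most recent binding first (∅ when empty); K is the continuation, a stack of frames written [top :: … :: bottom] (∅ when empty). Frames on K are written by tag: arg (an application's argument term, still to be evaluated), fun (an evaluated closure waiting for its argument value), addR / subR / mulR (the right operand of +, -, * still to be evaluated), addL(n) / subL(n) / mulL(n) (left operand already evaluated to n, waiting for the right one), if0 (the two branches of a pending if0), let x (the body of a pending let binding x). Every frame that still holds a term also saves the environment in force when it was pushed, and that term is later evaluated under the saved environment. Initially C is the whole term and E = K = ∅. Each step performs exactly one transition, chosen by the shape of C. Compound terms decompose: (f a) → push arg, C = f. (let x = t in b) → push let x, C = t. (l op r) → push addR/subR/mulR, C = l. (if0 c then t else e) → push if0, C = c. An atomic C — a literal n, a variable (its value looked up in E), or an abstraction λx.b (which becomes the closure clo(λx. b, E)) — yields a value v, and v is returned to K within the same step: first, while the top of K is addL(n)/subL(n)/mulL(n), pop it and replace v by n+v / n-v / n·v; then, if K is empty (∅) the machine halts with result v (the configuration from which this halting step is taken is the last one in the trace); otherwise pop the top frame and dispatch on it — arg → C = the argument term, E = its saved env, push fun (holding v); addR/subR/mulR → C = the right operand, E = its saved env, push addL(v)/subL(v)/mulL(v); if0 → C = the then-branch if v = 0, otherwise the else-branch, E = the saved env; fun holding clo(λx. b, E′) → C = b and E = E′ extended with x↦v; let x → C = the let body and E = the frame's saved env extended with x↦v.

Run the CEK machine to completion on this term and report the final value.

Answer: 1

Machine steps:
0. ⟨C=(if0 4 then (let w = 9 in (9 + 1)) else ((λz. 1) ((λp. ((λx. 3) -3)) (let x = 6 in x)))); E=∅; K=∅⟩
1. ⟨C=4; E=∅; K=[if0]⟩
2. ⟨C=((λz. 1) ((λp. ((λx. 3) -3)) (let x = 6 in x))); E=∅; K=∅⟩
3. ⟨C=(λz. 1); E=∅; K=[arg]⟩
4. ⟨C=((λp. ((λx. 3) -3)) (let x = 6 in x)); E=∅; K=[fun]⟩
5. ⟨C=(λp. ((λx. 3) -3)); E=∅; K=[arg :: fun]⟩
6. ⟨C=(let x = 6 in x); E=∅; K=[fun :: fun]⟩
7. ⟨C=6; E=∅; K=[let x :: fun :: fun]⟩
8. ⟨C=x; E={x↦6}; K=[fun :: fun]⟩
9. ⟨C=((λx. 3) -3); E={p↦6}; K=[fun]⟩
10. ⟨C=(λx. 3); E={p↦6}; K=[arg :: fun]⟩
11. ⟨C=-3; E={p↦6}; K=[fun :: fun]⟩
12. ⟨C=3; E={x↦-3, p↦6}; K=[fun]⟩
13. ⟨C=1; E={z↦3}; K=∅⟩
→ final value 1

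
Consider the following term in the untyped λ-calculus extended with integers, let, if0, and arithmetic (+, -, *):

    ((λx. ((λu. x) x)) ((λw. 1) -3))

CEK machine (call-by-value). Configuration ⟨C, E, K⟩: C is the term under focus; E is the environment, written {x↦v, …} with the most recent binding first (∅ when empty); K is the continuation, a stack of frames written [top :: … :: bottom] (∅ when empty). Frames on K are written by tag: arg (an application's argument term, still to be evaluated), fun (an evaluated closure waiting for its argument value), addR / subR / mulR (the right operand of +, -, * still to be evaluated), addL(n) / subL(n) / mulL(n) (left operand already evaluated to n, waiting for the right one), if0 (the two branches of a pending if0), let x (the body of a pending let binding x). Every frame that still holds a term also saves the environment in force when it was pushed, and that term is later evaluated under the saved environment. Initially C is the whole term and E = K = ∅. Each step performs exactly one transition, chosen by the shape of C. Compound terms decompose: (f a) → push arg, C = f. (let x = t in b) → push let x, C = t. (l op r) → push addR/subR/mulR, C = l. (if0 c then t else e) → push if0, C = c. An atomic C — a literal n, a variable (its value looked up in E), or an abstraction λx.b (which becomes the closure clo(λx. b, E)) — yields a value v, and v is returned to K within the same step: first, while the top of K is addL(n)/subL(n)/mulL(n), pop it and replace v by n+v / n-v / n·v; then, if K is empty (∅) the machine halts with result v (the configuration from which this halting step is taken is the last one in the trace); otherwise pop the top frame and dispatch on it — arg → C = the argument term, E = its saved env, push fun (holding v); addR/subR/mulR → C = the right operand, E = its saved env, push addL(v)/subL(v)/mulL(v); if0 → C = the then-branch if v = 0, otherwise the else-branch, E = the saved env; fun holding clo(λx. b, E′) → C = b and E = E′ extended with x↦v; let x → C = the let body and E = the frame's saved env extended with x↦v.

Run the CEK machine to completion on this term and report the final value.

Answer: 1

Machine steps:
0. ⟨C=((λx. ((λu. x) x)) ((λw. 1) -3)); E=∅; K=∅⟩
1. ⟨C=(λx. ((λu. x) x)); E=∅; K=[arg]⟩
2. ⟨C=((λw. 1) -3); E=∅; K=[fun]⟩
3. ⟨C=(λw. 1); E=∅; K=[arg :: fun]⟩
4. ⟨C=-3; E=∅; K=[fun :: fun]⟩
5. ⟨C=1; E={w↦-3}; K=[fun]⟩
6. ⟨C=((λu. x) x); E={x↦1}; K=∅⟩
7. ⟨C=(λu. x); E={x↦1}; K=[arg]⟩
8. ⟨C=x; E={x↦1}; K=[fun]⟩
9. ⟨C=x; E={u↦1, x↦1}; K=∅⟩
→ final value 1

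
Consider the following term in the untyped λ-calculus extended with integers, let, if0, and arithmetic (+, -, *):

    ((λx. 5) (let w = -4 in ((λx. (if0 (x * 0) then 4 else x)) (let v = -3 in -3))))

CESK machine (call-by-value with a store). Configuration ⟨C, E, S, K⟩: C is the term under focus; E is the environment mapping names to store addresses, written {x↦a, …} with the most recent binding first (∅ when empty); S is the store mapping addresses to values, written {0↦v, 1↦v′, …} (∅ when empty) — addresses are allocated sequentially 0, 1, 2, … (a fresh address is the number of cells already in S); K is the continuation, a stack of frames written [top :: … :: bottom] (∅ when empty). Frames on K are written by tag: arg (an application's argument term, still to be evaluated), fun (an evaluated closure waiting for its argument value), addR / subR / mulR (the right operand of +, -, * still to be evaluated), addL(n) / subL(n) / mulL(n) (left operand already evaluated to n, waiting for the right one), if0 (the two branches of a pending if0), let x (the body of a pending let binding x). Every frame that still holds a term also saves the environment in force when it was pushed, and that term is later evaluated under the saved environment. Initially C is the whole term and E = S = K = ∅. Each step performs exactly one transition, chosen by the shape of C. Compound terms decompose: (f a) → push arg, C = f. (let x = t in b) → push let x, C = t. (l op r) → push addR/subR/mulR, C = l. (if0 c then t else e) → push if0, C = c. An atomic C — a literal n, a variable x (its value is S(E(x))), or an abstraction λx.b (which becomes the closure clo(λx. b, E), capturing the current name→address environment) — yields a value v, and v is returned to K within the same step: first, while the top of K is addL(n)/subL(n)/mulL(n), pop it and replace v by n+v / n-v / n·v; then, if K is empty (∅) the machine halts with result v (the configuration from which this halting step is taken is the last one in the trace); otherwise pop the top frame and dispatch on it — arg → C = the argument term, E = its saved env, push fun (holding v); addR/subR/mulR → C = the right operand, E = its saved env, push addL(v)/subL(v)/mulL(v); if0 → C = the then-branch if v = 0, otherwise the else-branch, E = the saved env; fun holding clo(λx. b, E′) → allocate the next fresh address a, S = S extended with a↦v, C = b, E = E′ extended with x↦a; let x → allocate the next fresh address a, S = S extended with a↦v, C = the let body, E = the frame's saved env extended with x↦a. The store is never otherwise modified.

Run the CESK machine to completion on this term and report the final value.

[0] ⟨C=((λx. 5) (let w = -4 in ((λx. (if0 (x * 0) then 4 else x)) (let v = -3 in -3)))); E=∅; S=∅; K=∅⟩
[1] ⟨C=(λx. 5); E=∅; S=∅; K=[arg]⟩
[2] ⟨C=(let w = -4 in ((λx. (if0 (x * 0) then 4 else x)) (let v = -3 in -3))); E=∅; S=∅; K=[fun]⟩
[3] ⟨C=-4; E=∅; S=∅; K=[let w :: fun]⟩
[4] ⟨C=((λx. (if0 (x * 0) then 4 else x)) (let v = -3 in -3)); E={w↦0}; S={0↦-4}; K=[fun]⟩
[5] ⟨C=(λx. (if0 (x * 0) then 4 else x)); E={w↦0}; S={0↦-4}; K=[arg :: fun]⟩
[6] ⟨C=(let v = -3 in -3); E={w↦0}; S={0↦-4}; K=[fun :: fun]⟩
[7] ⟨C=-3; E={w↦0}; S={0↦-4}; K=[let v :: fun :: fun]⟩
[8] ⟨C=-3; E={v↦1, w↦0}; S={0↦-4, 1↦-3}; K=[fun :: fun]⟩
[9] ⟨C=(if0 (x * 0) then 4 else x); E={x↦2, w↦0}; S={0↦-4, 1↦-3, 2↦-3}; K=[fun]⟩
[10] ⟨C=(x * 0); E={x↦2, w↦0}; S={0↦-4, 1↦-3, 2↦-3}; K=[if0 :: fun]⟩
[11] ⟨C=x; E={x↦2, w↦0}; S={0↦-4, 1↦-3, 2↦-3}; K=[mulR :: if0 :: fun]⟩
[12] ⟨C=0; E={x↦2, w↦0}; S={0↦-4, 1↦-3, 2↦-3}; K=[mulL(-3) :: if0 :: fun]⟩
[13] ⟨C=4; E={x↦2, w↦0}; S={0↦-4, 1↦-3, 2↦-3}; K=[fun]⟩
[14] ⟨C=5; E={x↦3}; S={0↦-4, 1↦-3, 2↦-3, 3↦4}; K=∅⟩
→ final value 5

Answer: 5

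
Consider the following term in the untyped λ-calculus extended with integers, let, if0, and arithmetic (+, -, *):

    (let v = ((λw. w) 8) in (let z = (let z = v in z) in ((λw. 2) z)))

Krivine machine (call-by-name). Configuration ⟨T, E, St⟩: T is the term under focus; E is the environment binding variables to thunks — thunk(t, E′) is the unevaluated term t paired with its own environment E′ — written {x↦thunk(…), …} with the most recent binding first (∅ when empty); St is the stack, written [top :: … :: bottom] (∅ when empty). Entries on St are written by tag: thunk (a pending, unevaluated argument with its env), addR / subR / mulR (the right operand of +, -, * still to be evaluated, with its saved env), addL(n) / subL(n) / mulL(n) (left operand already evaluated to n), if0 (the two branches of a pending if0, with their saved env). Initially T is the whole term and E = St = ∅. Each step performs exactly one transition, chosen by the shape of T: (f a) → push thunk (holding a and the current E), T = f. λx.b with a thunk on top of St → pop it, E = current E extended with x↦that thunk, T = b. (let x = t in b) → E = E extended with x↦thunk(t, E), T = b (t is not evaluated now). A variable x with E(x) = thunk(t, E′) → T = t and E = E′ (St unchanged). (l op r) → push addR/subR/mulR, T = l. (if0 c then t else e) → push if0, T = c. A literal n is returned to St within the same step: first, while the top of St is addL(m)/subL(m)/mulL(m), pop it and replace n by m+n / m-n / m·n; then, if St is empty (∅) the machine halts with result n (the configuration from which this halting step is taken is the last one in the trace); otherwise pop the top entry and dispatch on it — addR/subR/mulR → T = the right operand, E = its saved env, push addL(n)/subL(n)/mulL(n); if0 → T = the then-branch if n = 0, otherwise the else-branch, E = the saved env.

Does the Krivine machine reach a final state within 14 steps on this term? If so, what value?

t=0: [T=(let v = ((λw. w) 8) in (let z = (let z = v in z) in ((λw. 2) z))) | E=∅ | St=∅]
t=1: [T=(let z = (let z = v in z) in ((λw. 2) z)) | E={v↦thunk(((λw. w) 8), ∅)} | St=∅]
t=2: [T=((λw. 2) z) | E={z↦thunk((let z = v in z), {v↦thunk(((λw. w) 8), ∅)}), v↦thunk(((λw. w) 8), ∅)} | St=∅]
t=3: [T=(λw. 2) | E={z↦thunk((let z = v in z), {v↦thunk(((λw. w) 8), ∅)}), v↦thunk(((λw. w) 8), ∅)} | St=[thunk]]
t=4: [T=2 | E={w↦thunk(z, {z↦thunk((let z = v in z), {v↦thunk(((λw. w) 8), ∅)}), v↦thunk(((λw. w) 8), ∅)}), z↦thunk((let z = v in z), {v↦thunk(((λw. w) 8), ∅)}), v↦thunk(((λw. w) 8), ∅)} | St=∅]
→ final value 2

Answer: 2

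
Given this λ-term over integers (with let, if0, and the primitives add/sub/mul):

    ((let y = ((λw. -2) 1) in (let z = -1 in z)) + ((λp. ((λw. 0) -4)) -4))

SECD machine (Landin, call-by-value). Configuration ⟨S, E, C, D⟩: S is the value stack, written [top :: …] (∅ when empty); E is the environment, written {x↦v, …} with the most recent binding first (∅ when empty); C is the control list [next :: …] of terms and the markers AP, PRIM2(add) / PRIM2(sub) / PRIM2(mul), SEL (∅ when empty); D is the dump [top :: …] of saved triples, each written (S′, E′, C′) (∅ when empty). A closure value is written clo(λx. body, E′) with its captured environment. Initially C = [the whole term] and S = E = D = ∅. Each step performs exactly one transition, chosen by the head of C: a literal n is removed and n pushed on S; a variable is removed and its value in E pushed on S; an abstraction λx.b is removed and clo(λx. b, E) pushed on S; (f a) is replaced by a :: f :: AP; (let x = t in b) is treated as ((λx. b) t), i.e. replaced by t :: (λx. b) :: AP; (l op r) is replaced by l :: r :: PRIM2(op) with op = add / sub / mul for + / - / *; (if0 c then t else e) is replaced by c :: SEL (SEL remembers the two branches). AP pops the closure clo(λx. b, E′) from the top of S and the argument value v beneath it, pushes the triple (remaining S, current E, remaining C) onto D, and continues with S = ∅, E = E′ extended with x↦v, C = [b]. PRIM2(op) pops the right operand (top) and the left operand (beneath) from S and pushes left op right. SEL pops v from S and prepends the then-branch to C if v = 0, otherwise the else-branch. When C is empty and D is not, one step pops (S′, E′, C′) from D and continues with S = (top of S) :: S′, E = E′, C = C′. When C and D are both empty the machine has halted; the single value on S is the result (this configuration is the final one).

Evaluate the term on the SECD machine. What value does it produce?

Answer: -1

Machine steps:
[0] <S=∅, E=∅, C=[((let y = ((λw. -2) 1) in (let z = -1 in z)) + ((λp. ((λw. 0) -4)) -4))], D=∅>
[1] <S=∅, E=∅, C=[(let y = ((λw. -2) 1) in (let z = -1 in z)) :: ((λp. ((λw. 0) -4)) -4) :: PRIM2(add)], D=∅>
[2] <S=∅, E=∅, C=[((λw. -2) 1) :: (λy. (let z = -1 in z)) :: AP :: ((λp. ((λw. 0) -4)) -4) :: PRIM2(add)], D=∅>
[3] <S=∅, E=∅, C=[1 :: (λw. -2) :: AP :: (λy. (let z = -1 in z)) :: AP :: ((λp. ((λw. 0) -4)) -4) :: PRIM2(add)], D=∅>
[4] <S=[1], E=∅, C=[(λw. -2) :: AP :: (λy. (let z = -1 in z)) :: AP :: ((λp. ((λw. 0) -4)) -4) :: PRIM2(add)], D=∅>
[5] <S=[clo(λw. -2, ∅) :: 1], E=∅, C=[AP :: (λy. (let z = -1 in z)) :: AP :: ((λp. ((λw. 0) -4)) -4) :: PRIM2(add)], D=∅>
[6] <S=∅, E={w↦1}, C=[-2], D=[(∅, ∅, [(λy. (let z = -1 in z)) :: AP :: ((λp. ((λw. 0) -4)) -4) :: PRIM2(add)])]>
[7] <S=[-2], E={w↦1}, C=∅, D=[(∅, ∅, [(λy. (let z = -1 in z)) :: AP :: ((λp. ((λw. 0) -4)) -4) :: PRIM2(add)])]>
[8] <S=[-2], E=∅, C=[(λy. (let z = -1 in z)) :: AP :: ((λp. ((λw. 0) -4)) -4) :: PRIM2(add)], D=∅>
[9] <S=[clo(λy. (let z = -1 in z), ∅) :: -2], E=∅, C=[AP :: ((λp. ((λw. 0) -4)) -4) :: PRIM2(add)], D=∅>
[10] <S=∅, E={y↦-2}, C=[(let z = -1 in z)], D=[(∅, ∅, [((λp. ((λw. 0) -4)) -4) :: PRIM2(add)])]>
[11] <S=∅, E={y↦-2}, C=[-1 :: (λz. z) :: AP], D=[(∅, ∅, [((λp. ((λw. 0) -4)) -4) :: PRIM2(add)])]>
[12] <S=[-1], E={y↦-2}, C=[(λz. z) :: AP], D=[(∅, ∅, [((λp. ((λw. 0) -4)) -4) :: PRIM2(add)])]>
[13] <S=[clo(λz. z, {y↦-2}) :: -1], E={y↦-2}, C=[AP], D=[(∅, ∅, [((λp. ((λw. 0) -4)) -4) :: PRIM2(add)])]>
[14] <S=∅, E={z↦-1, y↦-2}, C=[z], D=[(∅, {y↦-2}, ∅) :: (∅, ∅, [((λp. ((λw. 0) -4)) -4) :: PRIM2(add)])]>
[15] <S=[-1], E={z↦-1, y↦-2}, C=∅, D=[(∅, {y↦-2}, ∅) :: (∅, ∅, [((λp. ((λw. 0) -4)) -4) :: PRIM2(add)])]>
[16] <S=[-1], E={y↦-2}, C=∅, D=[(∅, ∅, [((λp. ((λw. 0) -4)) -4) :: PRIM2(add)])]>
[17] <S=[-1], E=∅, C=[((λp. ((λw. 0) -4)) -4) :: PRIM2(add)], D=∅>
[18] <S=[-1], E=∅, C=[-4 :: (λp. ((λw. 0) -4)) :: AP :: PRIM2(add)], D=∅>
[19] <S=[-4 :: -1], E=∅, C=[(λp. ((λw. 0) -4)) :: AP :: PRIM2(add)], D=∅>
[20] <S=[clo(λp. ((λw. 0) -4), ∅) :: -4 :: -1], E=∅, C=[AP :: PRIM2(add)], D=∅>
[21] <S=∅, E={p↦-4}, C=[((λw. 0) -4)], D=[([-1], ∅, [PRIM2(add)])]>
[22] <S=∅, E={p↦-4}, C=[-4 :: (λw. 0) :: AP], D=[([-1], ∅, [PRIM2(add)])]>
[23] <S=[-4], E={p↦-4}, C=[(λw. 0) :: AP], D=[([-1], ∅, [PRIM2(add)])]>
[24] <S=[clo(λw. 0, {p↦-4}) :: -4], E={p↦-4}, C=[AP], D=[([-1], ∅, [PRIM2(add)])]>
[25] <S=∅, E={w↦-4, p↦-4}, C=[0], D=[(∅, {p↦-4}, ∅) :: ([-1], ∅, [PRIM2(add)])]>
[26] <S=[0], E={w↦-4, p↦-4}, C=∅, D=[(∅, {p↦-4}, ∅) :: ([-1], ∅, [PRIM2(add)])]>
[27] <S=[0], E={p↦-4}, C=∅, D=[([-1], ∅, [PRIM2(add)])]>
[28] <S=[0 :: -1], E=∅, C=[PRIM2(add)], D=∅>
[29] <S=[-1], E=∅, C=∅, D=∅>
→ final value -1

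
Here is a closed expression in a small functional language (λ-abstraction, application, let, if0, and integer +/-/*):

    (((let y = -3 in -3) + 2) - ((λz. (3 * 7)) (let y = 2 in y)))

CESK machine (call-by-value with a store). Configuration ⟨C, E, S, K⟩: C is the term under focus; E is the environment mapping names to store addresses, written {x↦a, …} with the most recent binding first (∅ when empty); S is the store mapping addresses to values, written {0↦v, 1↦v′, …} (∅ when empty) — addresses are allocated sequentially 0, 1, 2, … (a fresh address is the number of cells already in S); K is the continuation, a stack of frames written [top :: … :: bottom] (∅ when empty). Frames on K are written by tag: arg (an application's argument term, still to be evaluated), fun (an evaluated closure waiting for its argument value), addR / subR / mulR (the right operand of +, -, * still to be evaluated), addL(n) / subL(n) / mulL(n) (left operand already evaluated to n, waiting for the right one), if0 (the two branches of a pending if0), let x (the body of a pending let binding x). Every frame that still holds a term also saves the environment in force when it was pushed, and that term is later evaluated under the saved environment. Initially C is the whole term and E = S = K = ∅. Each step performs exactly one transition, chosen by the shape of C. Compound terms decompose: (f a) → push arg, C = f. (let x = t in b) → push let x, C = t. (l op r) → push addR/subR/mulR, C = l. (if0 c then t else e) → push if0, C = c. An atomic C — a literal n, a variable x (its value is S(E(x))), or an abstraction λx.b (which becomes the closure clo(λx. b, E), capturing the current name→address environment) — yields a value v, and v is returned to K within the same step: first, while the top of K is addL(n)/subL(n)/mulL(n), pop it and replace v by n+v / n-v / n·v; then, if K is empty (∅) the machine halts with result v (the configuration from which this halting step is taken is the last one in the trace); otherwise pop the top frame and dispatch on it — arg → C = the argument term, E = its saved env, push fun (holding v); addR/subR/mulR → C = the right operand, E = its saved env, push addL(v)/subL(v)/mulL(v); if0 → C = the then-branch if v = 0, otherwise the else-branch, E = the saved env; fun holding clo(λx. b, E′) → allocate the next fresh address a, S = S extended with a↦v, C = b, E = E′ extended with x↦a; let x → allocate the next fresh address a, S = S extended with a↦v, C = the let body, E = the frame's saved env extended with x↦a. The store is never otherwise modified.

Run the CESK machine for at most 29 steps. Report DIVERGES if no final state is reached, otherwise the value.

[0] <C=(((let y = -3 in -3) + 2) - ((λz. (3 * 7)) (let y = 2 in y))), E=∅, S=∅, K=∅>
[1] <C=((let y = -3 in -3) + 2), E=∅, S=∅, K=[subR]>
[2] <C=(let y = -3 in -3), E=∅, S=∅, K=[addR :: subR]>
[3] <C=-3, E=∅, S=∅, K=[let y :: addR :: subR]>
[4] <C=-3, E={y↦0}, S={0↦-3}, K=[addR :: subR]>
[5] <C=2, E=∅, S={0↦-3}, K=[addL(-3) :: subR]>
[6] <C=((λz. (3 * 7)) (let y = 2 in y)), E=∅, S={0↦-3}, K=[subL(-1)]>
[7] <C=(λz. (3 * 7)), E=∅, S={0↦-3}, K=[arg :: subL(-1)]>
[8] <C=(let y = 2 in y), E=∅, S={0↦-3}, K=[fun :: subL(-1)]>
[9] <C=2, E=∅, S={0↦-3}, K=[let y :: fun :: subL(-1)]>
[10] <C=y, E={y↦1}, S={0↦-3, 1↦2}, K=[fun :: subL(-1)]>
[11] <C=(3 * 7), E={z↦2}, S={0↦-3, 1↦2, 2↦2}, K=[subL(-1)]>
[12] <C=3, E={z↦2}, S={0↦-3, 1↦2, 2↦2}, K=[mulR :: subL(-1)]>
[13] <C=7, E={z↦2}, S={0↦-3, 1↦2, 2↦2}, K=[mulL(3) :: subL(-1)]>
→ final value -22

Answer: -22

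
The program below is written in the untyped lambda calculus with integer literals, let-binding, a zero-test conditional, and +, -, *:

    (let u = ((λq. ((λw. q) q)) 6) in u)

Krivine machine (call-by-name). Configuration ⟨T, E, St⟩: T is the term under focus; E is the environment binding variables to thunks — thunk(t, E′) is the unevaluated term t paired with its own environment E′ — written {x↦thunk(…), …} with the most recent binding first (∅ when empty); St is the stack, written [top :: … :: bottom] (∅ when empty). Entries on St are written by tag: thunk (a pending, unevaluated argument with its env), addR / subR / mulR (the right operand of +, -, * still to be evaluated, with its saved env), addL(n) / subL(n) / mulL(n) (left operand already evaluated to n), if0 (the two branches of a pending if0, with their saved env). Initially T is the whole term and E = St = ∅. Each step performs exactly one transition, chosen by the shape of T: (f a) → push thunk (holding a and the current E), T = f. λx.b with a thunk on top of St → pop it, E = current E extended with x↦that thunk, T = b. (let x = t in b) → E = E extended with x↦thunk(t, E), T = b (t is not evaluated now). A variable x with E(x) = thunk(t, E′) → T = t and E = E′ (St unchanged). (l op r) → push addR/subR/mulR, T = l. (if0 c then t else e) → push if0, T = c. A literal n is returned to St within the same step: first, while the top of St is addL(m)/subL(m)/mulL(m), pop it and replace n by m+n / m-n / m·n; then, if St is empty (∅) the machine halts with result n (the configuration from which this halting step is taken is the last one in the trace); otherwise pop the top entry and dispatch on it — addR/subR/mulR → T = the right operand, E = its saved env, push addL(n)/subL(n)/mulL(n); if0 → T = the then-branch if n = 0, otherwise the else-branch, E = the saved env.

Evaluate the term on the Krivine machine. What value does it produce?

Answer: 6

Derivation:
[0] [T=(let u = ((λq. ((λw. q) q)) 6) in u) | E=∅ | St=∅]
[1] [T=u | E={u↦thunk(((λq. ((λw. q) q)) 6), ∅)} | St=∅]
[2] [T=((λq. ((λw. q) q)) 6) | E=∅ | St=∅]
[3] [T=(λq. ((λw. q) q)) | E=∅ | St=[thunk]]
[4] [T=((λw. q) q) | E={q↦thunk(6, ∅)} | St=∅]
[5] [T=(λw. q) | E={q↦thunk(6, ∅)} | St=[thunk]]
[6] [T=q | E={w↦thunk(q, {q↦thunk(6, ∅)}), q↦thunk(6, ∅)} | St=∅]
[7] [T=6 | E=∅ | St=∅]
→ final value 6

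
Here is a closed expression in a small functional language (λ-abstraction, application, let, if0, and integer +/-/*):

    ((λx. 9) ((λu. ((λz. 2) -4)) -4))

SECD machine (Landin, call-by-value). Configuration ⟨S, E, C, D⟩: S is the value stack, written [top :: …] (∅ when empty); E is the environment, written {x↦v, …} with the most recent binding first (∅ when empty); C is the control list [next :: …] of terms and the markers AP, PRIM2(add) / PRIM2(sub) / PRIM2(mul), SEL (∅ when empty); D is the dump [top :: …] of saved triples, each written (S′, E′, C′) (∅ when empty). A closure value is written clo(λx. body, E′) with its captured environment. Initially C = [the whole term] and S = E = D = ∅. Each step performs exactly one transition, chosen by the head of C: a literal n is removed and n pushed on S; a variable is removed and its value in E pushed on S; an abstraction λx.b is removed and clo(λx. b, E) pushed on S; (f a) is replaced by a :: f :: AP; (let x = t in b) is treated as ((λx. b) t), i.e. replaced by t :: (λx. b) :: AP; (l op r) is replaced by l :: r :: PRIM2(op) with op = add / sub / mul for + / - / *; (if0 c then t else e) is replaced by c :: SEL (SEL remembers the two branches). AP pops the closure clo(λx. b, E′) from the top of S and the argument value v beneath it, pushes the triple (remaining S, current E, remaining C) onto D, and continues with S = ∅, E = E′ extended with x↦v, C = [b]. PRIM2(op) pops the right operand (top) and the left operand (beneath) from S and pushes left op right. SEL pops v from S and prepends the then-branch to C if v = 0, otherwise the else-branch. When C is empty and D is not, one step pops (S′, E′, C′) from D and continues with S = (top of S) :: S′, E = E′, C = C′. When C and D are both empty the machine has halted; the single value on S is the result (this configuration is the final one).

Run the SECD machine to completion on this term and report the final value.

Answer: 9

Machine steps:
t=0: [S=∅ | E=∅ | C=[((λx. 9) ((λu. ((λz. 2) -4)) -4))] | D=∅]
t=1: [S=∅ | E=∅ | C=[((λu. ((λz. 2) -4)) -4) :: (λx. 9) :: AP] | D=∅]
t=2: [S=∅ | E=∅ | C=[-4 :: (λu. ((λz. 2) -4)) :: AP :: (λx. 9) :: AP] | D=∅]
t=3: [S=[-4] | E=∅ | C=[(λu. ((λz. 2) -4)) :: AP :: (λx. 9) :: AP] | D=∅]
t=4: [S=[clo(λu. ((λz. 2) -4), ∅) :: -4] | E=∅ | C=[AP :: (λx. 9) :: AP] | D=∅]
t=5: [S=∅ | E={u↦-4} | C=[((λz. 2) -4)] | D=[(∅, ∅, [(λx. 9) :: AP])]]
t=6: [S=∅ | E={u↦-4} | C=[-4 :: (λz. 2) :: AP] | D=[(∅, ∅, [(λx. 9) :: AP])]]
t=7: [S=[-4] | E={u↦-4} | C=[(λz. 2) :: AP] | D=[(∅, ∅, [(λx. 9) :: AP])]]
t=8: [S=[clo(λz. 2, {u↦-4}) :: -4] | E={u↦-4} | C=[AP] | D=[(∅, ∅, [(λx. 9) :: AP])]]
t=9: [S=∅ | E={z↦-4, u↦-4} | C=[2] | D=[(∅, {u↦-4}, ∅) :: (∅, ∅, [(λx. 9) :: AP])]]
t=10: [S=[2] | E={z↦-4, u↦-4} | C=∅ | D=[(∅, {u↦-4}, ∅) :: (∅, ∅, [(λx. 9) :: AP])]]
t=11: [S=[2] | E={u↦-4} | C=∅ | D=[(∅, ∅, [(λx. 9) :: AP])]]
t=12: [S=[2] | E=∅ | C=[(λx. 9) :: AP] | D=∅]
t=13: [S=[clo(λx. 9, ∅) :: 2] | E=∅ | C=[AP] | D=∅]
t=14: [S=∅ | E={x↦2} | C=[9] | D=[(∅, ∅, ∅)]]
t=15: [S=[9] | E={x↦2} | C=∅ | D=[(∅, ∅, ∅)]]
t=16: [S=[9] | E=∅ | C=∅ | D=∅]
→ final value 9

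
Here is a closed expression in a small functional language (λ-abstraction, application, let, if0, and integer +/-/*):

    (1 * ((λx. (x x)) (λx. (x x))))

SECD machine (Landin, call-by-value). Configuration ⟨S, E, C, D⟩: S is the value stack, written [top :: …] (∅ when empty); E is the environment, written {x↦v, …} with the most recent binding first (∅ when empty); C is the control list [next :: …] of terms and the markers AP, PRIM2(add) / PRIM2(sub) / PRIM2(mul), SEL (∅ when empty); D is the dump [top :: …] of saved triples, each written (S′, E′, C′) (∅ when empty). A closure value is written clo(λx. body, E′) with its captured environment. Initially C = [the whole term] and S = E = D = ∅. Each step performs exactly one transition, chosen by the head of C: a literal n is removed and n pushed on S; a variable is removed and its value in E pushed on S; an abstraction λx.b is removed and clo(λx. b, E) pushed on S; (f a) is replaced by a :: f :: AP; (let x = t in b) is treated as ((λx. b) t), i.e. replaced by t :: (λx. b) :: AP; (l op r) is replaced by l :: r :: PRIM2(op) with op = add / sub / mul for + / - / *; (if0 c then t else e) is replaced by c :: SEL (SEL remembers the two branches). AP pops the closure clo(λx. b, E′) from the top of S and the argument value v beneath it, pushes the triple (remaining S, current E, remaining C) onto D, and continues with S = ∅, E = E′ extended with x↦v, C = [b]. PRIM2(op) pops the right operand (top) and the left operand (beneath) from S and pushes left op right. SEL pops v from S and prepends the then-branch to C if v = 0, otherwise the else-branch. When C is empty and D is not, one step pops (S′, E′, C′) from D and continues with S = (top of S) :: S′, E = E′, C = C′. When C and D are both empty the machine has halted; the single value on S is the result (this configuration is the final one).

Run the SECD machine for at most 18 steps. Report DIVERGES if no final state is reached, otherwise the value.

[0] ⟨S=∅; E=∅; C=[(1 * ((λx. (x x)) (λx. (x x))))]; D=∅⟩
[1] ⟨S=∅; E=∅; C=[1 :: ((λx. (x x)) (λx. (x x))) :: PRIM2(mul)]; D=∅⟩
[2] ⟨S=[1]; E=∅; C=[((λx. (x x)) (λx. (x x))) :: PRIM2(mul)]; D=∅⟩
[3] ⟨S=[1]; E=∅; C=[(λx. (x x)) :: (λx. (x x)) :: AP :: PRIM2(mul)]; D=∅⟩
[4] ⟨S=[clo(λx. (x x), ∅) :: 1]; E=∅; C=[(λx. (x x)) :: AP :: PRIM2(mul)]; D=∅⟩
[5] ⟨S=[clo(λx. (x x), ∅) :: clo(λx. (x x), ∅) :: 1]; E=∅; C=[AP :: PRIM2(mul)]; D=∅⟩
[6] ⟨S=∅; E={x↦clo(λx. (x x), ∅)}; C=[(x x)]; D=[([1], ∅, [PRIM2(mul)])]⟩
[7] ⟨S=∅; E={x↦clo(λx. (x x), ∅)}; C=[x :: x :: AP]; D=[([1], ∅, [PRIM2(mul)])]⟩
[8] ⟨S=[clo(λx. (x x), ∅)]; E={x↦clo(λx. (x x), ∅)}; C=[x :: AP]; D=[([1], ∅, [PRIM2(mul)])]⟩
[9] ⟨S=[clo(λx. (x x), ∅) :: clo(λx. (x x), ∅)]; E={x↦clo(λx. (x x), ∅)}; C=[AP]; D=[([1], ∅, [PRIM2(mul)])]⟩
[10] ⟨S=∅; E={x↦clo(λx. (x x), ∅)}; C=[(x x)]; D=[(∅, {x↦clo(λx. (x x), ∅)}, ∅) :: ([1], ∅, [PRIM2(mul)])]⟩
[11] ⟨S=∅; E={x↦clo(λx. (x x), ∅)}; C=[x :: x :: AP]; D=[(∅, {x↦clo(λx. (x x), ∅)}, ∅) :: ([1], ∅, [PRIM2(mul)])]⟩
[12] ⟨S=[clo(λx. (x x), ∅)]; E={x↦clo(λx. (x x), ∅)}; C=[x :: AP]; D=[(∅, {x↦clo(λx. (x x), ∅)}, ∅) :: ([1], ∅, [PRIM2(mul)])]⟩
[13] ⟨S=[clo(λx. (x x), ∅) :: clo(λx. (x x), ∅)]; E={x↦clo(λx. (x x), ∅)}; C=[AP]; D=[(∅, {x↦clo(λx. (x x), ∅)}, ∅) :: ([1], ∅, [PRIM2(mul)])]⟩
[14] ⟨S=∅; E={x↦clo(λx. (x x), ∅)}; C=[(x x)]; D=[(∅, {x↦clo(λx. (x x), ∅)}, ∅) :: (∅, {x↦clo(λx. (x x), ∅)}, ∅) :: ([1], ∅, [PRIM2(mul)])]⟩
[15] ⟨S=∅; E={x↦clo(λx. (x x), ∅)}; C=[x :: x :: AP]; D=[(∅, {x↦clo(λx. (x x), ∅)}, ∅) :: (∅, {x↦clo(λx. (x x), ∅)}, ∅) :: ([1], ∅, [PRIM2(mul)])]⟩
[16] ⟨S=[clo(λx. (x x), ∅)]; E={x↦clo(λx. (x x), ∅)}; C=[x :: AP]; D=[(∅, {x↦clo(λx. (x x), ∅)}, ∅) :: (∅, {x↦clo(λx. (x x), ∅)}, ∅) :: ([1], ∅, [PRIM2(mul)])]⟩
[17] ⟨S=[clo(λx. (x x), ∅) :: clo(λx. (x x), ∅)]; E={x↦clo(λx. (x x), ∅)}; C=[AP]; D=[(∅, {x↦clo(λx. (x x), ∅)}, ∅) :: (∅, {x↦clo(λx. (x x), ∅)}, ∅) :: ([1], ∅, [PRIM2(mul)])]⟩
[18] ⟨S=∅; E={x↦clo(λx. (x x), ∅)}; C=[(x x)]; D=[(∅, {x↦clo(λx. (x x), ∅)}, ∅) :: (∅, {x↦clo(λx. (x x), ∅)}, ∅) :: (∅, {x↦clo(λx. (x x), ∅)}, ∅) :: ([1], ∅, [PRIM2(mul)])]⟩
→ 18 transitions taken and the configuration is still not final: no result within 18 steps

Answer: DIVERGES (no final state within 18 steps)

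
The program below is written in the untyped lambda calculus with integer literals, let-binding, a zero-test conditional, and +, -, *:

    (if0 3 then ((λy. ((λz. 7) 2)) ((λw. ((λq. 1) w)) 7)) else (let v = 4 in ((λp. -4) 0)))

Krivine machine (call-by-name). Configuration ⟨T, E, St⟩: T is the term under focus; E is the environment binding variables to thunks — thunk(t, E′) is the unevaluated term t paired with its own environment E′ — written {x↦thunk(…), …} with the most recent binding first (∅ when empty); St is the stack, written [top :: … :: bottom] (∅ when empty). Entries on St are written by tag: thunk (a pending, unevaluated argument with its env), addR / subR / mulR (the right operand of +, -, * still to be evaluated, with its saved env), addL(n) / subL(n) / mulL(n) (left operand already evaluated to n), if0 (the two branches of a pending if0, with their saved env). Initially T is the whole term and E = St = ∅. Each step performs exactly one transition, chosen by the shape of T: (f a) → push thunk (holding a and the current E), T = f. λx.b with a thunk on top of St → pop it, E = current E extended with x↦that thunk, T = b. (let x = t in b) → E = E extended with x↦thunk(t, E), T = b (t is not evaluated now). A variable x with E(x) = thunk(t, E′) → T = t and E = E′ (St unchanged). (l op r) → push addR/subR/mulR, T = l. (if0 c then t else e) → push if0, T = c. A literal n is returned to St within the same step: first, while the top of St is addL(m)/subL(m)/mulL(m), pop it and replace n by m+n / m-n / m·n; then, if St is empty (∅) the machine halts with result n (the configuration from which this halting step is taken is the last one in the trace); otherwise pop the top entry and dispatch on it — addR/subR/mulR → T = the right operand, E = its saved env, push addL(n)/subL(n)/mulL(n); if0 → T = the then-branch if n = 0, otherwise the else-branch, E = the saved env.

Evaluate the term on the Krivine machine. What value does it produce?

Answer: -4

Execution trace:
t=0: ⟨T=(if0 3 then ((λy. ((λz. 7) 2)) ((λw. ((λq. 1) w)) 7)) else (let v = 4 in ((λp. -4) 0))); E=∅; St=∅⟩
t=1: ⟨T=3; E=∅; St=[if0]⟩
t=2: ⟨T=(let v = 4 in ((λp. -4) 0)); E=∅; St=∅⟩
t=3: ⟨T=((λp. -4) 0); E={v↦thunk(4, ∅)}; St=∅⟩
t=4: ⟨T=(λp. -4); E={v↦thunk(4, ∅)}; St=[thunk]⟩
t=5: ⟨T=-4; E={p↦thunk(0, {v↦thunk(4, ∅)}), v↦thunk(4, ∅)}; St=∅⟩
→ final value -4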